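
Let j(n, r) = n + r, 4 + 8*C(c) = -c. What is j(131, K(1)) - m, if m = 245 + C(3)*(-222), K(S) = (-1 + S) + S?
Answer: -1229/4 ≈ -307.25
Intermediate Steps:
C(c) = -½ - c/8 (C(c) = -½ + (-c)/8 = -½ - c/8)
K(S) = -1 + 2*S
m = 1757/4 (m = 245 + (-½ - ⅛*3)*(-222) = 245 + (-½ - 3/8)*(-222) = 245 - 7/8*(-222) = 245 + 777/4 = 1757/4 ≈ 439.25)
j(131, K(1)) - m = (131 + (-1 + 2*1)) - 1*1757/4 = (131 + (-1 + 2)) - 1757/4 = (131 + 1) - 1757/4 = 132 - 1757/4 = -1229/4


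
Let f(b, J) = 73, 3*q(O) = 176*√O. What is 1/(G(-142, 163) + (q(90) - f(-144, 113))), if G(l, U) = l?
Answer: 43/52707 + 176*√10/263535 ≈ 0.0029277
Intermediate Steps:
q(O) = 176*√O/3 (q(O) = (176*√O)/3 = 176*√O/3)
1/(G(-142, 163) + (q(90) - f(-144, 113))) = 1/(-142 + (176*√90/3 - 1*73)) = 1/(-142 + (176*(3*√10)/3 - 73)) = 1/(-142 + (176*√10 - 73)) = 1/(-142 + (-73 + 176*√10)) = 1/(-215 + 176*√10)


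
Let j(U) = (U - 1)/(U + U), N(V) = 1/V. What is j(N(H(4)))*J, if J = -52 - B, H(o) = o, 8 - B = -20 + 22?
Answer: 87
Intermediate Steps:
B = 6 (B = 8 - (-20 + 22) = 8 - 1*2 = 8 - 2 = 6)
J = -58 (J = -52 - 1*6 = -52 - 6 = -58)
j(U) = (-1 + U)/(2*U) (j(U) = (-1 + U)/((2*U)) = (-1 + U)*(1/(2*U)) = (-1 + U)/(2*U))
j(N(H(4)))*J = ((-1 + 1/4)/(2*(1/4)))*(-58) = ((-1 + ¼)/(2*(¼)))*(-58) = ((½)*4*(-¾))*(-58) = -3/2*(-58) = 87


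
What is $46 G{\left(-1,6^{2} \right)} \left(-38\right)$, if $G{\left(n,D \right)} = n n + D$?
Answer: $-64676$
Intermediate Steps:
$G{\left(n,D \right)} = D + n^{2}$ ($G{\left(n,D \right)} = n^{2} + D = D + n^{2}$)
$46 G{\left(-1,6^{2} \right)} \left(-38\right) = 46 \left(6^{2} + \left(-1\right)^{2}\right) \left(-38\right) = 46 \left(36 + 1\right) \left(-38\right) = 46 \cdot 37 \left(-38\right) = 1702 \left(-38\right) = -64676$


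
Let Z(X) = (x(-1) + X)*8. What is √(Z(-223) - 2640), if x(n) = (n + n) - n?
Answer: 4*I*√277 ≈ 66.573*I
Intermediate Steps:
x(n) = n (x(n) = 2*n - n = n)
Z(X) = -8 + 8*X (Z(X) = (-1 + X)*8 = -8 + 8*X)
√(Z(-223) - 2640) = √((-8 + 8*(-223)) - 2640) = √((-8 - 1784) - 2640) = √(-1792 - 2640) = √(-4432) = 4*I*√277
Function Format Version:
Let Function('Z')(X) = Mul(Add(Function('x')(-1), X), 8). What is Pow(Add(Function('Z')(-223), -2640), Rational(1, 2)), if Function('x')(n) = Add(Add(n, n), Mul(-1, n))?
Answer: Mul(4, I, Pow(277, Rational(1, 2))) ≈ Mul(66.573, I)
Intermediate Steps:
Function('x')(n) = n (Function('x')(n) = Add(Mul(2, n), Mul(-1, n)) = n)
Function('Z')(X) = Add(-8, Mul(8, X)) (Function('Z')(X) = Mul(Add(-1, X), 8) = Add(-8, Mul(8, X)))
Pow(Add(Function('Z')(-223), -2640), Rational(1, 2)) = Pow(Add(Add(-8, Mul(8, -223)), -2640), Rational(1, 2)) = Pow(Add(Add(-8, -1784), -2640), Rational(1, 2)) = Pow(Add(-1792, -2640), Rational(1, 2)) = Pow(-4432, Rational(1, 2)) = Mul(4, I, Pow(277, Rational(1, 2)))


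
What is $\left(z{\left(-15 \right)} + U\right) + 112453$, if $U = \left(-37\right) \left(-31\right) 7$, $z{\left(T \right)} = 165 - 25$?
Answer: $120622$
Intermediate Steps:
$z{\left(T \right)} = 140$ ($z{\left(T \right)} = 165 - 25 = 140$)
$U = 8029$ ($U = 1147 \cdot 7 = 8029$)
$\left(z{\left(-15 \right)} + U\right) + 112453 = \left(140 + 8029\right) + 112453 = 8169 + 112453 = 120622$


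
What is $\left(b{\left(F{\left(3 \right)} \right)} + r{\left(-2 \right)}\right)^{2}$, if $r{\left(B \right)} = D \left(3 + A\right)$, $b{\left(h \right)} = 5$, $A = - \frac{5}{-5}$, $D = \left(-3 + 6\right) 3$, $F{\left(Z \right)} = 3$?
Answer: $1681$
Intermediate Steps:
$D = 9$ ($D = 3 \cdot 3 = 9$)
$A = 1$ ($A = \left(-5\right) \left(- \frac{1}{5}\right) = 1$)
$r{\left(B \right)} = 36$ ($r{\left(B \right)} = 9 \left(3 + 1\right) = 9 \cdot 4 = 36$)
$\left(b{\left(F{\left(3 \right)} \right)} + r{\left(-2 \right)}\right)^{2} = \left(5 + 36\right)^{2} = 41^{2} = 1681$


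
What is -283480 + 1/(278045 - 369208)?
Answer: -25842887241/91163 ≈ -2.8348e+5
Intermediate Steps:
-283480 + 1/(278045 - 369208) = -283480 + 1/(-91163) = -283480 - 1/91163 = -25842887241/91163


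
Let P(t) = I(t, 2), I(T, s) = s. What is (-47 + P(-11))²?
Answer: 2025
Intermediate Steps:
P(t) = 2
(-47 + P(-11))² = (-47 + 2)² = (-45)² = 2025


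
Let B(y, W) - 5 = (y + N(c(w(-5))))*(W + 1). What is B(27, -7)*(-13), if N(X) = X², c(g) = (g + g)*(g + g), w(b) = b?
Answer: 782041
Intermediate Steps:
c(g) = 4*g² (c(g) = (2*g)*(2*g) = 4*g²)
B(y, W) = 5 + (1 + W)*(10000 + y) (B(y, W) = 5 + (y + (4*(-5)²)²)*(W + 1) = 5 + (y + (4*25)²)*(1 + W) = 5 + (y + 100²)*(1 + W) = 5 + (y + 10000)*(1 + W) = 5 + (10000 + y)*(1 + W) = 5 + (1 + W)*(10000 + y))
B(27, -7)*(-13) = (10005 + 27 + 10000*(-7) - 7*27)*(-13) = (10005 + 27 - 70000 - 189)*(-13) = -60157*(-13) = 782041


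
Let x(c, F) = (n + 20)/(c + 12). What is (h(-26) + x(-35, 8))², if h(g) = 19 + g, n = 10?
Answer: 36481/529 ≈ 68.962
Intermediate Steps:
x(c, F) = 30/(12 + c) (x(c, F) = (10 + 20)/(c + 12) = 30/(12 + c))
(h(-26) + x(-35, 8))² = ((19 - 26) + 30/(12 - 35))² = (-7 + 30/(-23))² = (-7 + 30*(-1/23))² = (-7 - 30/23)² = (-191/23)² = 36481/529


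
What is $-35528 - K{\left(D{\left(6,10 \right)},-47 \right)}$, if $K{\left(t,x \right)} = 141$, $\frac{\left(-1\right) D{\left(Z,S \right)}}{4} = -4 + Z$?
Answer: $-35669$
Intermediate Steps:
$D{\left(Z,S \right)} = 16 - 4 Z$ ($D{\left(Z,S \right)} = - 4 \left(-4 + Z\right) = 16 - 4 Z$)
$-35528 - K{\left(D{\left(6,10 \right)},-47 \right)} = -35528 - 141 = -35669$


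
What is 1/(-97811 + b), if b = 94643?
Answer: -1/3168 ≈ -0.00031566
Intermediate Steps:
1/(-97811 + b) = 1/(-97811 + 94643) = 1/(-3168) = -1/3168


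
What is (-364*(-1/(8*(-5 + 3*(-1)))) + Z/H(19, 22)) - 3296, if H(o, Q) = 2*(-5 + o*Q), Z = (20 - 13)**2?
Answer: -3116737/944 ≈ -3301.6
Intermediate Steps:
Z = 49 (Z = 7**2 = 49)
H(o, Q) = -10 + 2*Q*o (H(o, Q) = 2*(-5 + Q*o) = -10 + 2*Q*o)
(-364*(-1/(8*(-5 + 3*(-1)))) + Z/H(19, 22)) - 3296 = (-364*(-1/(8*(-5 + 3*(-1)))) + 49/(-10 + 2*22*19)) - 3296 = (-364*(-1/(8*(-5 - 3))) + 49/(-10 + 836)) - 3296 = (-364/((-8*(-8))) + 49/826) - 3296 = (-364/64 + 49*(1/826)) - 3296 = (-364*1/64 + 7/118) - 3296 = (-91/16 + 7/118) - 3296 = -5313/944 - 3296 = -3116737/944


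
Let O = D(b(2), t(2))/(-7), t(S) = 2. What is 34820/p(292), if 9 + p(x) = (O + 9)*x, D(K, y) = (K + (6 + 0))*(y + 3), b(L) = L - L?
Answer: 243740/9573 ≈ 25.461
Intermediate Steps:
b(L) = 0
D(K, y) = (3 + y)*(6 + K) (D(K, y) = (K + 6)*(3 + y) = (6 + K)*(3 + y) = (3 + y)*(6 + K))
O = -30/7 (O = (18 + 3*0 + 6*2 + 0*2)/(-7) = (18 + 0 + 12 + 0)*(-⅐) = 30*(-⅐) = -30/7 ≈ -4.2857)
p(x) = -9 + 33*x/7 (p(x) = -9 + (-30/7 + 9)*x = -9 + 33*x/7)
34820/p(292) = 34820/(-9 + (33/7)*292) = 34820/(-9 + 9636/7) = 34820/(9573/7) = 34820*(7/9573) = 243740/9573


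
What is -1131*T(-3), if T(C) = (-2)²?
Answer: -4524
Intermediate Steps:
T(C) = 4
-1131*T(-3) = -1131*4 = -4524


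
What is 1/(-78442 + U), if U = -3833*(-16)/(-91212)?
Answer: -22803/1788728258 ≈ -1.2748e-5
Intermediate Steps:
U = -15332/22803 (U = 61328*(-1/91212) = -15332/22803 ≈ -0.67237)
1/(-78442 + U) = 1/(-78442 - 15332/22803) = 1/(-1788728258/22803) = -22803/1788728258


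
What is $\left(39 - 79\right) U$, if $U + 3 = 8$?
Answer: $-200$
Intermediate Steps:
$U = 5$ ($U = -3 + 8 = 5$)
$\left(39 - 79\right) U = \left(39 - 79\right) 5 = \left(-40\right) 5 = -200$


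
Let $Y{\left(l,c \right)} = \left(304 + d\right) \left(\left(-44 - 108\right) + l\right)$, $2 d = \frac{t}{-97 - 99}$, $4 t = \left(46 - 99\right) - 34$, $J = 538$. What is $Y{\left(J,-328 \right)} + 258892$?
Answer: $\frac{294985815}{784} \approx 3.7626 \cdot 10^{5}$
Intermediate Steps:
$t = - \frac{87}{4}$ ($t = \frac{\left(46 - 99\right) - 34}{4} = \frac{-53 - 34}{4} = \frac{1}{4} \left(-87\right) = - \frac{87}{4} \approx -21.75$)
$d = \frac{87}{1568}$ ($d = \frac{\left(- \frac{87}{4}\right) \frac{1}{-97 - 99}}{2} = \frac{\left(- \frac{87}{4}\right) \frac{1}{-196}}{2} = \frac{\left(- \frac{87}{4}\right) \left(- \frac{1}{196}\right)}{2} = \frac{1}{2} \cdot \frac{87}{784} = \frac{87}{1568} \approx 0.055485$)
$Y{\left(l,c \right)} = - \frac{9058421}{196} + \frac{476759 l}{1568}$ ($Y{\left(l,c \right)} = \left(304 + \frac{87}{1568}\right) \left(\left(-44 - 108\right) + l\right) = \frac{476759 \left(\left(-44 - 108\right) + l\right)}{1568} = \frac{476759 \left(-152 + l\right)}{1568} = - \frac{9058421}{196} + \frac{476759 l}{1568}$)
$Y{\left(J,-328 \right)} + 258892 = \left(- \frac{9058421}{196} + \frac{476759}{1568} \cdot 538\right) + 258892 = \left(- \frac{9058421}{196} + \frac{128248171}{784}\right) + 258892 = \frac{92014487}{784} + 258892 = \frac{294985815}{784}$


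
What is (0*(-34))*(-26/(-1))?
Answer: 0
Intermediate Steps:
(0*(-34))*(-26/(-1)) = 0*(-26*(-1)) = 0*26 = 0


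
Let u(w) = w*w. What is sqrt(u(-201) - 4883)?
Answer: sqrt(35518) ≈ 188.46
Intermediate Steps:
u(w) = w**2
sqrt(u(-201) - 4883) = sqrt((-201)**2 - 4883) = sqrt(40401 - 4883) = sqrt(35518)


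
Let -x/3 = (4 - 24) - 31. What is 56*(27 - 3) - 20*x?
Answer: -1716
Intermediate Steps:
x = 153 (x = -3*((4 - 24) - 31) = -3*(-20 - 31) = -3*(-51) = 153)
56*(27 - 3) - 20*x = 56*(27 - 3) - 20*153 = 56*24 - 1*3060 = 1344 - 3060 = -1716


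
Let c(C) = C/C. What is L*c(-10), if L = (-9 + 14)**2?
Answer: 25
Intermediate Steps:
c(C) = 1
L = 25 (L = 5**2 = 25)
L*c(-10) = 25*1 = 25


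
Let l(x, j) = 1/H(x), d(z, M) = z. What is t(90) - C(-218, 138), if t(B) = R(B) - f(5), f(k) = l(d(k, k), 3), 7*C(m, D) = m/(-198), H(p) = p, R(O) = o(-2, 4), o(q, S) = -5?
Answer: -18563/3465 ≈ -5.3573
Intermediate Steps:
R(O) = -5
C(m, D) = -m/1386 (C(m, D) = (m/(-198))/7 = (m*(-1/198))/7 = (-m/198)/7 = -m/1386)
l(x, j) = 1/x
f(k) = 1/k
t(B) = -26/5 (t(B) = -5 - 1/5 = -5 - 1*⅕ = -5 - ⅕ = -26/5)
t(90) - C(-218, 138) = -26/5 - (-1)*(-218)/1386 = -26/5 - 1*109/693 = -26/5 - 109/693 = -18563/3465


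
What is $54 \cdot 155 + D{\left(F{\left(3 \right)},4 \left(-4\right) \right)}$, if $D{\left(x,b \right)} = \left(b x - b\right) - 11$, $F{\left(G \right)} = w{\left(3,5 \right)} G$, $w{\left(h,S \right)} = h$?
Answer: $8231$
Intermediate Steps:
$F{\left(G \right)} = 3 G$
$D{\left(x,b \right)} = -11 - b + b x$ ($D{\left(x,b \right)} = \left(- b + b x\right) - 11 = -11 - b + b x$)
$54 \cdot 155 + D{\left(F{\left(3 \right)},4 \left(-4\right) \right)} = 54 \cdot 155 - \left(11 - 16 - 4 \left(-4\right) 3 \cdot 3\right) = 8370 - 139 = 8231$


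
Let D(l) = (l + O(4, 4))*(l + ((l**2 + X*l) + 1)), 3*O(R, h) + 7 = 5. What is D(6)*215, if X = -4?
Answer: 65360/3 ≈ 21787.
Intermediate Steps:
O(R, h) = -2/3 (O(R, h) = -7/3 + (1/3)*5 = -7/3 + 5/3 = -2/3)
D(l) = (-2/3 + l)*(1 + l**2 - 3*l) (D(l) = (l - 2/3)*(l + ((l**2 - 4*l) + 1)) = (-2/3 + l)*(l + (1 + l**2 - 4*l)) = (-2/3 + l)*(1 + l**2 - 3*l))
D(6)*215 = (-2/3 + 6**3 + 3*6 - 11/3*6**2)*215 = (-2/3 + 216 + 18 - 11/3*36)*215 = (-2/3 + 216 + 18 - 132)*215 = (304/3)*215 = 65360/3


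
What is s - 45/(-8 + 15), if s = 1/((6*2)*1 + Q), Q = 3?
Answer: -668/105 ≈ -6.3619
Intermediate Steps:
s = 1/15 (s = 1/((6*2)*1 + 3) = 1/(12*1 + 3) = 1/(12 + 3) = 1/15 ≈ 0.066667)
s - 45/(-8 + 15) = 1/15 - 45/(-8 + 15) = 1/15 - 45/7 = -668/105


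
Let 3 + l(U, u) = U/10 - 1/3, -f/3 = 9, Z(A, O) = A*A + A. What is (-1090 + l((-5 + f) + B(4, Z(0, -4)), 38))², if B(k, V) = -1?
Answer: 1082344201/900 ≈ 1.2026e+6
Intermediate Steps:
Z(A, O) = A + A² (Z(A, O) = A² + A = A + A²)
f = -27 (f = -3*9 = -27)
l(U, u) = -10/3 + U/10 (l(U, u) = -3 + (U/10 - 1/3) = -3 + (U*(⅒) - 1*⅓) = -3 + (U/10 - ⅓) = -3 + (-⅓ + U/10) = -10/3 + U/10)
(-1090 + l((-5 + f) + B(4, Z(0, -4)), 38))² = (-1090 + (-10/3 + ((-5 - 27) - 1)/10))² = (-1090 + (-10/3 + (-32 - 1)/10))² = (-1090 + (-10/3 + (⅒)*(-33)))² = (-1090 + (-10/3 - 33/10))² = (-1090 - 199/30)² = (-32899/30)² = 1082344201/900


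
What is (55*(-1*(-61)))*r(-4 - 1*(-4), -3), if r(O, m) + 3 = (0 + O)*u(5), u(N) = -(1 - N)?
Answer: -10065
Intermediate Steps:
u(N) = -1 + N
r(O, m) = -3 + 4*O (r(O, m) = -3 + (0 + O)*(-1 + 5) = -3 + O*4 = -3 + 4*O)
(55*(-1*(-61)))*r(-4 - 1*(-4), -3) = (55*(-1*(-61)))*(-3 + 4*(-4 - 1*(-4))) = (55*61)*(-3 + 4*(-4 + 4)) = 3355*(-3 + 4*0) = 3355*(-3 + 0) = 3355*(-3) = -10065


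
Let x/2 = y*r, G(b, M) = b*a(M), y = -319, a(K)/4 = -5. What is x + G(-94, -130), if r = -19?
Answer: 14002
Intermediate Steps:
a(K) = -20 (a(K) = 4*(-5) = -20)
G(b, M) = -20*b (G(b, M) = b*(-20) = -20*b)
x = 12122 (x = 2*(-319*(-19)) = 2*6061 = 12122)
x + G(-94, -130) = 12122 - 20*(-94) = 12122 + 1880 = 14002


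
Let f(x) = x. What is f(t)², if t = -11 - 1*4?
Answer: 225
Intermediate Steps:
t = -15 (t = -11 - 4 = -15)
f(t)² = (-15)² = 225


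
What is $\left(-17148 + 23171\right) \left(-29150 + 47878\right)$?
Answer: $112798744$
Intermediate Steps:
$\left(-17148 + 23171\right) \left(-29150 + 47878\right) = 6023 \cdot 18728 = 112798744$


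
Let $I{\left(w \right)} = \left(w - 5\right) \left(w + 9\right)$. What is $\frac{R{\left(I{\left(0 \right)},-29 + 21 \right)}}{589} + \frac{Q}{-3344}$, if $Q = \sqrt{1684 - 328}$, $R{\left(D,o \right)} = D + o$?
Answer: $- \frac{53}{589} - \frac{\sqrt{339}}{1672} \approx -0.10099$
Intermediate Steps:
$I{\left(w \right)} = \left(-5 + w\right) \left(9 + w\right)$
$Q = 2 \sqrt{339}$ ($Q = \sqrt{1356} = 2 \sqrt{339} \approx 36.824$)
$\frac{R{\left(I{\left(0 \right)},-29 + 21 \right)}}{589} + \frac{Q}{-3344} = \frac{\left(-45 + 0^{2} + 4 \cdot 0\right) + \left(-29 + 21\right)}{589} + \frac{2 \sqrt{339}}{-3344} = \left(\left(-45 + 0 + 0\right) - 8\right) \frac{1}{589} + 2 \sqrt{339} \left(- \frac{1}{3344}\right) = \left(-45 - 8\right) \frac{1}{589} - \frac{\sqrt{339}}{1672} = \left(-53\right) \frac{1}{589} - \frac{\sqrt{339}}{1672} = - \frac{53}{589} - \frac{\sqrt{339}}{1672}$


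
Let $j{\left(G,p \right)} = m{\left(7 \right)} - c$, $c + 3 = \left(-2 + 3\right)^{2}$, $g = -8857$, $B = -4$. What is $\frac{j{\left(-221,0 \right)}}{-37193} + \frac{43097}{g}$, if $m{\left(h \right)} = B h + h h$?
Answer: $- \frac{1603110432}{329418401} \approx -4.8665$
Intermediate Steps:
$m{\left(h \right)} = h^{2} - 4 h$ ($m{\left(h \right)} = - 4 h + h h = - 4 h + h^{2} = h^{2} - 4 h$)
$c = -2$ ($c = -3 + \left(-2 + 3\right)^{2} = -3 + 1^{2} = -3 + 1 = -2$)
$j{\left(G,p \right)} = 23$ ($j{\left(G,p \right)} = 7 \left(-4 + 7\right) - -2 = 7 \cdot 3 + 2 = 21 + 2 = 23$)
$\frac{j{\left(-221,0 \right)}}{-37193} + \frac{43097}{g} = \frac{23}{-37193} + \frac{43097}{-8857} = 23 \left(- \frac{1}{37193}\right) + 43097 \left(- \frac{1}{8857}\right) = - \frac{23}{37193} - \frac{43097}{8857} = - \frac{1603110432}{329418401}$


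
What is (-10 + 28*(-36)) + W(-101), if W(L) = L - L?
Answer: -1018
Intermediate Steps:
W(L) = 0
(-10 + 28*(-36)) + W(-101) = (-10 + 28*(-36)) + 0 = (-10 - 1008) + 0 = -1018 + 0 = -1018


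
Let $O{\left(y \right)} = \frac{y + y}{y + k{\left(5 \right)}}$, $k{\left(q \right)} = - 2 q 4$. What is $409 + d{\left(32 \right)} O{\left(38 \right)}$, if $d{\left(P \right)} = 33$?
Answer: $-845$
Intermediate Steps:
$k{\left(q \right)} = - 8 q$ ($k{\left(q \right)} = - 2 \cdot 4 q = - 8 q$)
$O{\left(y \right)} = \frac{2 y}{-40 + y}$ ($O{\left(y \right)} = \frac{y + y}{y - 40} = \frac{2 y}{y - 40} = \frac{2 y}{-40 + y}$)
$409 + d{\left(32 \right)} O{\left(38 \right)} = 409 + 33 \cdot 2 \cdot 38 \frac{1}{-40 + 38} = 409 + 33 \cdot 2 \cdot 38 \frac{1}{-2} = 409 + 33 \cdot 2 \cdot 38 \left(- \frac{1}{2}\right) = 409 + 33 \left(-38\right) = 409 - 1254 = -845$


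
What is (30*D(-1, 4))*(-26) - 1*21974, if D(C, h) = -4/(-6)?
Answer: -22494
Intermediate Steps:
D(C, h) = ⅔ (D(C, h) = -4*(-⅙) = ⅔)
(30*D(-1, 4))*(-26) - 1*21974 = (30*(⅔))*(-26) - 1*21974 = 20*(-26) - 21974 = -520 - 21974 = -22494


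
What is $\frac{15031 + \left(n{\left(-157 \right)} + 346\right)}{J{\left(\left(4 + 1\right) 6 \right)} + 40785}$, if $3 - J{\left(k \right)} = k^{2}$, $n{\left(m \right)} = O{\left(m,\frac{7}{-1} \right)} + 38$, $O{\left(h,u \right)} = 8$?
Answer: $\frac{5141}{13296} \approx 0.38666$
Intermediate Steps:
$n{\left(m \right)} = 46$ ($n{\left(m \right)} = 8 + 38 = 46$)
$J{\left(k \right)} = 3 - k^{2}$
$\frac{15031 + \left(n{\left(-157 \right)} + 346\right)}{J{\left(\left(4 + 1\right) 6 \right)} + 40785} = \frac{15031 + \left(46 + 346\right)}{\left(3 - \left(\left(4 + 1\right) 6\right)^{2}\right) + 40785} = \frac{15031 + 392}{\left(3 - \left(5 \cdot 6\right)^{2}\right) + 40785} = \frac{15423}{\left(3 - 30^{2}\right) + 40785} = \frac{15423}{\left(3 - 900\right) + 40785} = \frac{15423}{-897 + 40785} = \frac{15423}{39888} = 15423 \cdot \frac{1}{39888} = \frac{5141}{13296}$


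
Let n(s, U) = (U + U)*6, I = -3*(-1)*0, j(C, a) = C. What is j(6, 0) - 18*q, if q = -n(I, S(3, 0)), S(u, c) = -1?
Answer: -210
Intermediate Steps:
I = 0 (I = 3*0 = 0)
n(s, U) = 12*U (n(s, U) = (2*U)*6 = 12*U)
q = 12 (q = -12*(-1) = -1*(-12) = 12)
j(6, 0) - 18*q = 6 - 18*12 = 6 - 216 = -210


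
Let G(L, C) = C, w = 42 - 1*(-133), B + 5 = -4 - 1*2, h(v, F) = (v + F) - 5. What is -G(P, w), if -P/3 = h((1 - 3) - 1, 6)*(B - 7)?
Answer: -175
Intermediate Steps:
h(v, F) = -5 + F + v (h(v, F) = (F + v) - 5 = -5 + F + v)
B = -11 (B = -5 + (-4 - 1*2) = -5 + (-4 - 2) = -5 - 6 = -11)
w = 175 (w = 42 + 133 = 175)
P = -108 (P = -3*(-5 + 6 + ((1 - 3) - 1))*(-11 - 7) = -3*(-5 + 6 + (-2 - 1))*(-18) = -3*(-5 + 6 - 3)*(-18) = -(-6)*(-18) = -3*36 = -108)
-G(P, w) = -1*175 = -175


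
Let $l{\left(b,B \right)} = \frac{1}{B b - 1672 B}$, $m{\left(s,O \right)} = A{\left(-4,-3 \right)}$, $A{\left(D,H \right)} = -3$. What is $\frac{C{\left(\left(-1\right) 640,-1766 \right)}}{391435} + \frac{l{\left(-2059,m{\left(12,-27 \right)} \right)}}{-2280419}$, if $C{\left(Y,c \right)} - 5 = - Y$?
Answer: $\frac{3292690074556}{1998254527097829} \approx 0.0016478$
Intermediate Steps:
$m{\left(s,O \right)} = -3$
$C{\left(Y,c \right)} = 5 - Y$
$l{\left(b,B \right)} = \frac{1}{- 1672 B + B b}$
$\frac{C{\left(\left(-1\right) 640,-1766 \right)}}{391435} + \frac{l{\left(-2059,m{\left(12,-27 \right)} \right)}}{-2280419} = \frac{5 - \left(-1\right) 640}{391435} + \frac{\frac{1}{-3} \frac{1}{-1672 - 2059}}{-2280419} = \left(5 - -640\right) \frac{1}{391435} + - \frac{1}{3 \left(-3731\right)} \left(- \frac{1}{2280419}\right) = \left(5 + 640\right) \frac{1}{391435} + \left(- \frac{1}{3}\right) \left(- \frac{1}{3731}\right) \left(- \frac{1}{2280419}\right) = 645 \cdot \frac{1}{391435} + \frac{1}{11193} \left(- \frac{1}{2280419}\right) = \frac{129}{78287} - \frac{1}{25524729867} = \frac{3292690074556}{1998254527097829}$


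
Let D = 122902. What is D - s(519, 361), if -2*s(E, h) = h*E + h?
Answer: 216762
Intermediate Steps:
s(E, h) = -h/2 - E*h/2 (s(E, h) = -(h*E + h)/2 = -(E*h + h)/2 = -(h + E*h)/2 = -h/2 - E*h/2)
D - s(519, 361) = 122902 - (-1)*361*(1 + 519)/2 = 122902 - (-1)*361*520/2 = 122902 - 1*(-93860) = 122902 + 93860 = 216762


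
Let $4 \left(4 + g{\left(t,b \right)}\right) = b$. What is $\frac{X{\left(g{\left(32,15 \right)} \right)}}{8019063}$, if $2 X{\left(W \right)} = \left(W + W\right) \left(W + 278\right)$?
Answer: $- \frac{1111}{128305008} \approx -8.6591 \cdot 10^{-6}$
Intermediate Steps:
$g{\left(t,b \right)} = -4 + \frac{b}{4}$
$X{\left(W \right)} = W \left(278 + W\right)$ ($X{\left(W \right)} = \frac{\left(W + W\right) \left(W + 278\right)}{2} = \frac{2 W \left(278 + W\right)}{2} = W \left(278 + W\right)$)
$\frac{X{\left(g{\left(32,15 \right)} \right)}}{8019063} = \frac{\left(-4 + \frac{1}{4} \cdot 15\right) \left(278 + \left(-4 + \frac{1}{4} \cdot 15\right)\right)}{8019063} = \left(-4 + \frac{15}{4}\right) \left(278 + \left(-4 + \frac{15}{4}\right)\right) \frac{1}{8019063} = - \frac{278 - \frac{1}{4}}{4} \cdot \frac{1}{8019063} = \left(- \frac{1}{4}\right) \frac{1111}{4} \cdot \frac{1}{8019063} = \left(- \frac{1111}{16}\right) \frac{1}{8019063} = - \frac{1111}{128305008}$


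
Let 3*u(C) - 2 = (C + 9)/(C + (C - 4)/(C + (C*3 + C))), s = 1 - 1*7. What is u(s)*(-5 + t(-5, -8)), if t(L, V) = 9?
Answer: 100/51 ≈ 1.9608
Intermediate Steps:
s = -6 (s = 1 - 7 = -6)
u(C) = 2/3 + (9 + C)/(3*(C + (-4 + C)/(5*C))) (u(C) = 2/3 + ((C + 9)/(C + (C - 4)/(C + (C*3 + C))))/3 = 2/3 + ((9 + C)/(C + (-4 + C)/(C + (3*C + C))))/3 = 2/3 + ((9 + C)/(C + (-4 + C)/(C + 4*C)))/3 = 2/3 + ((9 + C)/(C + (-4 + C)/((5*C))))/3 = 2/3 + ((9 + C)/(C + (-4 + C)*(1/(5*C))))/3 = 2/3 + ((9 + C)/(C + (-4 + C)/(5*C)))/3 = 2/3 + (9 + C)/(3*(C + (-4 + C)/(5*C))))
u(s)*(-5 + t(-5, -8)) = ((-8 + 15*(-6)**2 + 47*(-6))/(3*(-4 - 6 + 5*(-6)**2)))*(-5 + 9) = ((-8 + 15*36 - 282)/(3*(-4 - 6 + 5*36)))*4 = ((-8 + 540 - 282)/(3*(-4 - 6 + 180)))*4 = ((1/3)*250/170)*4 = ((1/3)*(1/170)*250)*4 = (25/51)*4 = 100/51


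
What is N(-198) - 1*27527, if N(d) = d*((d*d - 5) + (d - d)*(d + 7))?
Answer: -7788929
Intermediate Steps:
N(d) = d*(-5 + d²) (N(d) = d*((d² - 5) + 0*(7 + d)) = d*((-5 + d²) + 0) = d*(-5 + d²))
N(-198) - 1*27527 = -198*(-5 + (-198)²) - 1*27527 = -198*(-5 + 39204) - 27527 = -198*39199 - 27527 = -7761402 - 27527 = -7788929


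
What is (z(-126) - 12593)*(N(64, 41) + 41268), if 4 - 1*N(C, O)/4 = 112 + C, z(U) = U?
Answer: -516137020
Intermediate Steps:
N(C, O) = -432 - 4*C (N(C, O) = 16 - 4*(112 + C) = 16 + (-448 - 4*C) = -432 - 4*C)
(z(-126) - 12593)*(N(64, 41) + 41268) = (-126 - 12593)*((-432 - 4*64) + 41268) = -12719*((-432 - 256) + 41268) = -12719*(-688 + 41268) = -12719*40580 = -516137020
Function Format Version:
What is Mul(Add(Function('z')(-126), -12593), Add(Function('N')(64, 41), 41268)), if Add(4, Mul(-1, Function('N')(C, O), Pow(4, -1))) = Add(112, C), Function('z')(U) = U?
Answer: -516137020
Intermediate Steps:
Function('N')(C, O) = Add(-432, Mul(-4, C)) (Function('N')(C, O) = Add(16, Mul(-4, Add(112, C))) = Add(16, Add(-448, Mul(-4, C))) = Add(-432, Mul(-4, C)))
Mul(Add(Function('z')(-126), -12593), Add(Function('N')(64, 41), 41268)) = Mul(Add(-126, -12593), Add(Add(-432, Mul(-4, 64)), 41268)) = Mul(-12719, Add(Add(-432, -256), 41268)) = Mul(-12719, Add(-688, 41268)) = Mul(-12719, 40580) = -516137020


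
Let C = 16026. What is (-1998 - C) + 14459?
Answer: -3565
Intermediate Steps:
(-1998 - C) + 14459 = (-1998 - 1*16026) + 14459 = (-1998 - 16026) + 14459 = -18024 + 14459 = -3565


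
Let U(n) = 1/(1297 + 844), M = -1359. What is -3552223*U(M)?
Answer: -3552223/2141 ≈ -1659.1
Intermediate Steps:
U(n) = 1/2141
-3552223*U(M) = -3552223/(1/(1/2141)) = -3552223/2141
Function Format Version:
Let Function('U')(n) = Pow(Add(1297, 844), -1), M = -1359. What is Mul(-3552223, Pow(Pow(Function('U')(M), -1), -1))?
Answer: Rational(-3552223, 2141) ≈ -1659.1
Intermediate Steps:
Function('U')(n) = Rational(1, 2141) (Function('U')(n) = Pow(2141, -1) = Rational(1, 2141))
Mul(-3552223, Pow(Pow(Function('U')(M), -1), -1)) = Mul(-3552223, Pow(Pow(Rational(1, 2141), -1), -1)) = Mul(-3552223, Pow(2141, -1)) = Mul(-3552223, Rational(1, 2141)) = Rational(-3552223, 2141)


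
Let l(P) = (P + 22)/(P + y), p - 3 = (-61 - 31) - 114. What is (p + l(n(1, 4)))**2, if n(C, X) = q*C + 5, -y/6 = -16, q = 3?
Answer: 111112681/2704 ≈ 41092.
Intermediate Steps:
y = 96 (y = -6*(-16) = 96)
n(C, X) = 5 + 3*C (n(C, X) = 3*C + 5 = 5 + 3*C)
p = -203 (p = 3 + ((-61 - 31) - 114) = 3 + (-92 - 114) = 3 - 206 = -203)
l(P) = (22 + P)/(96 + P) (l(P) = (P + 22)/(P + 96) = (22 + P)/(96 + P))
(p + l(n(1, 4)))**2 = (-203 + (22 + (5 + 3*1))/(96 + (5 + 3*1)))**2 = (-203 + (22 + (5 + 3))/(96 + (5 + 3)))**2 = (-203 + (22 + 8)/(96 + 8))**2 = (-203 + 30/104)**2 = (-203 + (1/104)*30)**2 = (-203 + 15/52)**2 = (-10541/52)**2 = 111112681/2704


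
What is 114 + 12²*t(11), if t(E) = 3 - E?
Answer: -1038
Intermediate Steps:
114 + 12²*t(11) = 114 + 12²*(3 - 1*11) = 114 + 144*(3 - 11) = 114 + 144*(-8) = 114 - 1152 = -1038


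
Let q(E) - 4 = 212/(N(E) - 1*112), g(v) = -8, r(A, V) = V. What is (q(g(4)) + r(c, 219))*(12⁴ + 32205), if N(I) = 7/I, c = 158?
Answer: 503375633/43 ≈ 1.1706e+7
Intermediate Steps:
q(E) = 4 + 212/(-112 + 7/E) (q(E) = 4 + 212/(7/E - 1*112) = 4 + 212/(7/E - 112) = 4 + 212/(-112 + 7/E))
(q(g(4)) + r(c, 219))*(12⁴ + 32205) = (4*(-7 + 59*(-8))/(7*(-1 + 16*(-8))) + 219)*(12⁴ + 32205) = (4*(-7 - 472)/(7*(-1 - 128)) + 219)*(20736 + 32205) = ((4/7)*(-479)/(-129) + 219)*52941 = ((4/7)*(-1/129)*(-479) + 219)*52941 = (1916/903 + 219)*52941 = (199673/903)*52941 = 503375633/43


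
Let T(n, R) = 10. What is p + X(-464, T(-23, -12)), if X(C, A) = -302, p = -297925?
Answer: -298227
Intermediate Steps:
p + X(-464, T(-23, -12)) = -297925 - 302 = -298227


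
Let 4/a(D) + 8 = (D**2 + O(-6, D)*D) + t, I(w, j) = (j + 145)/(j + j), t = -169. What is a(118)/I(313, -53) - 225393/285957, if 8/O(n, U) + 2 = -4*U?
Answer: -804501818327/1020240666297 ≈ -0.78854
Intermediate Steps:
O(n, U) = 8/(-2 - 4*U)
I(w, j) = (145 + j)/(2*j) (I(w, j) = (145 + j)/((2*j)) = (145 + j)*(1/(2*j)) = (145 + j)/(2*j))
a(D) = 4/(-177 + D**2 - 4*D/(1 + 2*D)) (a(D) = 4/(-8 + ((D**2 + (-4/(1 + 2*D))*D) - 169)) = 4/(-8 + ((D**2 - 4*D/(1 + 2*D)) - 169)) = 4/(-8 + (-169 + D**2 - 4*D/(1 + 2*D))) = 4/(-177 + D**2 - 4*D/(1 + 2*D)))
a(118)/I(313, -53) - 225393/285957 = (4*(1 + 2*118)/(-4*118 + (1 + 2*118)*(-177 + 118**2)))/(((1/2)*(145 - 53)/(-53))) - 225393/285957 = (4*(1 + 236)/(-472 + (1 + 236)*(-177 + 13924)))/(((1/2)*(-1/53)*92)) - 225393*1/285957 = (4*237/(-472 + 237*13747))/(-46/53) - 10733/13617 = (4*237/(-472 + 3258039))*(-53/46) - 10733/13617 = (4*237/3257567)*(-53/46) - 10733/13617 = (4*(1/3257567)*237)*(-53/46) - 10733/13617 = (948/3257567)*(-53/46) - 10733/13617 = -25122/74924041 - 10733/13617 = -804501818327/1020240666297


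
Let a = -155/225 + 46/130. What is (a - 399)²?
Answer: 54574099321/342225 ≈ 1.5947e+5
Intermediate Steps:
a = -196/585 (a = -155*1/225 + 46*(1/130) = -31/45 + 23/65 = -196/585 ≈ -0.33504)
(a - 399)² = (-196/585 - 399)² = (-233611/585)² = 54574099321/342225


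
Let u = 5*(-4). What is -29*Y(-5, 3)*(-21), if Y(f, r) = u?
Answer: -12180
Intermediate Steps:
u = -20
Y(f, r) = -20
-29*Y(-5, 3)*(-21) = -29*(-20)*(-21) = 580*(-21) = -12180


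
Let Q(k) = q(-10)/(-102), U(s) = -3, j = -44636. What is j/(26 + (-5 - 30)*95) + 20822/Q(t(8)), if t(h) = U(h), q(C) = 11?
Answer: -7006070360/36289 ≈ -1.9306e+5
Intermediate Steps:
t(h) = -3
Q(k) = -11/102 (Q(k) = 11/(-102) = 11*(-1/102) = -11/102)
j/(26 + (-5 - 30)*95) + 20822/Q(t(8)) = -44636/(26 + (-5 - 30)*95) + 20822/(-11/102) = -44636/(26 - 35*95) + 20822*(-102/11) = -44636/(26 - 3325) - 2123844/11 = -44636/(-3299) - 2123844/11 = -44636*(-1/3299) - 2123844/11 = 44636/3299 - 2123844/11 = -7006070360/36289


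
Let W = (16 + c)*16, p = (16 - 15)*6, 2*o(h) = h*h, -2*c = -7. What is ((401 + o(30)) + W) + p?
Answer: 1169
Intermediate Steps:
c = 7/2 (c = -½*(-7) = 7/2 ≈ 3.5000)
o(h) = h²/2 (o(h) = (h*h)/2 = h²/2)
p = 6 (p = 1*6 = 6)
W = 312 (W = (16 + 7/2)*16 = (39/2)*16 = 312)
((401 + o(30)) + W) + p = ((401 + (½)*30²) + 312) + 6 = ((401 + (½)*900) + 312) + 6 = ((401 + 450) + 312) + 6 = (851 + 312) + 6 = 1163 + 6 = 1169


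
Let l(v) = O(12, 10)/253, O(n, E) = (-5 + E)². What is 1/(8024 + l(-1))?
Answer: 253/2030097 ≈ 0.00012462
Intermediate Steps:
l(v) = 25/253 (l(v) = (-5 + 10)²/253 = 5²*(1/253) = 25*(1/253) = 25/253)
1/(8024 + l(-1)) = 1/(8024 + 25/253) = 1/(2030097/253) = 253/2030097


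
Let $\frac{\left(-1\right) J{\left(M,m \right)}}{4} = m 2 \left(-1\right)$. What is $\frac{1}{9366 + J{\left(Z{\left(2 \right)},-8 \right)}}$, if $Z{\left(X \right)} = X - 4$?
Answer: $\frac{1}{9302} \approx 0.0001075$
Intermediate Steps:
$Z{\left(X \right)} = -4 + X$
$J{\left(M,m \right)} = 8 m$ ($J{\left(M,m \right)} = - 4 m 2 \left(-1\right) = - 4 \cdot 2 m \left(-1\right) = - 4 \left(- 2 m\right) = 8 m$)
$\frac{1}{9366 + J{\left(Z{\left(2 \right)},-8 \right)}} = \frac{1}{9366 + 8 \left(-8\right)} = \frac{1}{9366 - 64} = \frac{1}{9302}$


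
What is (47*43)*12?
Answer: 24252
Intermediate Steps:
(47*43)*12 = 2021*12 = 24252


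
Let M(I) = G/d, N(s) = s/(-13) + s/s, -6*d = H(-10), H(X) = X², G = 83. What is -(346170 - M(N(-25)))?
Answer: -17308749/50 ≈ -3.4618e+5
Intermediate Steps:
d = -50/3 (d = -⅙*(-10)² = -⅙*100 = -50/3 ≈ -16.667)
N(s) = 1 - s/13 (N(s) = s*(-1/13) + 1 = -s/13 + 1 = 1 - s/13)
M(I) = -249/50 (M(I) = 83/(-50/3) = 83*(-3/50) = -249/50)
-(346170 - M(N(-25))) = -(346170 - 1*(-249/50)) = -(346170 + 249/50) = -1*17308749/50 = -17308749/50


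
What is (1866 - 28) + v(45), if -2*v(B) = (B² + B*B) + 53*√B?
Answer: -187 - 159*√5/2 ≈ -364.77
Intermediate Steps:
v(B) = -B² - 53*√B/2 (v(B) = -((B² + B*B) + 53*√B)/2 = -((B² + B²) + 53*√B)/2 = -(2*B² + 53*√B)/2 = -B² - 53*√B/2)
(1866 - 28) + v(45) = (1866 - 28) + (-1*45² - 159*√5/2) = 1838 + (-1*2025 - 159*√5/2) = 1838 + (-2025 - 159*√5/2) = -187 - 159*√5/2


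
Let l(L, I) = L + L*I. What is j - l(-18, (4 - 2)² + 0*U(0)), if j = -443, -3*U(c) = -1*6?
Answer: -353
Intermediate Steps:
U(c) = 2 (U(c) = -(-1)*6/3 = -⅓*(-6) = 2)
l(L, I) = L + I*L
j - l(-18, (4 - 2)² + 0*U(0)) = -443 - (-18)*(1 + ((4 - 2)² + 0*2)) = -443 - (-18)*(1 + (2² + 0)) = -443 - (-18)*(1 + (4 + 0)) = -443 - (-18)*(1 + 4) = -443 - (-18)*5 = -443 - 1*(-90) = -443 + 90 = -353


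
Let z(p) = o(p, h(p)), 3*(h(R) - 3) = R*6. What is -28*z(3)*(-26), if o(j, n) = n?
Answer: 6552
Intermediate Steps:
h(R) = 3 + 2*R (h(R) = 3 + (R*6)/3 = 3 + (6*R)/3 = 3 + 2*R)
z(p) = 3 + 2*p
-28*z(3)*(-26) = -28*(3 + 2*3)*(-26) = -28*(3 + 6)*(-26) = -28*9*(-26) = -252*(-26) = 6552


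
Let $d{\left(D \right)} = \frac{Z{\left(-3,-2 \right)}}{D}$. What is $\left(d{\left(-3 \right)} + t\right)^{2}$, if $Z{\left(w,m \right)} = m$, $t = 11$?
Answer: $\frac{1225}{9} \approx 136.11$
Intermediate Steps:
$d{\left(D \right)} = - \frac{2}{D}$
$\left(d{\left(-3 \right)} + t\right)^{2} = \left(- \frac{2}{-3} + 11\right)^{2} = \left(\left(-2\right) \left(- \frac{1}{3}\right) + 11\right)^{2} = \left(\frac{2}{3} + 11\right)^{2} = \left(\frac{35}{3}\right)^{2} = \frac{1225}{9}$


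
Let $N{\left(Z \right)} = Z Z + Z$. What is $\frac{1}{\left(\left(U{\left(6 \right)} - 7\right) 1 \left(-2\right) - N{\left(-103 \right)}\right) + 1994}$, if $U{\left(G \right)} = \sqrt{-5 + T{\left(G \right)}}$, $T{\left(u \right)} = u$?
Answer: $- \frac{1}{8500} \approx -0.00011765$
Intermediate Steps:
$N{\left(Z \right)} = Z + Z^{2}$ ($N{\left(Z \right)} = Z^{2} + Z = Z + Z^{2}$)
$U{\left(G \right)} = \sqrt{-5 + G}$
$\frac{1}{\left(\left(U{\left(6 \right)} - 7\right) 1 \left(-2\right) - N{\left(-103 \right)}\right) + 1994} = \frac{1}{\left(\left(\sqrt{-5 + 6} - 7\right) 1 \left(-2\right) - - 103 \left(1 - 103\right)\right) + 1994} = \frac{1}{\left(\left(\sqrt{1} - 7\right) \left(-2\right) - \left(-103\right) \left(-102\right)\right) + 1994} = \frac{1}{\left(\left(1 - 7\right) \left(-2\right) - 10506\right) + 1994} = \frac{1}{\left(\left(-6\right) \left(-2\right) - 10506\right) + 1994} = \frac{1}{\left(12 - 10506\right) + 1994} = \frac{1}{-10494 + 1994} = \frac{1}{-8500} = - \frac{1}{8500}$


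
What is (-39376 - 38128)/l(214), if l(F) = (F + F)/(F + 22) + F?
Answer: -653248/1819 ≈ -359.13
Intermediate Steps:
l(F) = F + 2*F/(22 + F) (l(F) = (2*F)/(22 + F) + F = 2*F/(22 + F) + F = F + 2*F/(22 + F))
(-39376 - 38128)/l(214) = (-39376 - 38128)/((214*(24 + 214)/(22 + 214))) = -77504/(214*238/236) = -77504/(214*(1/236)*238) = -77504/12733/59 = -77504*59/12733 = -653248/1819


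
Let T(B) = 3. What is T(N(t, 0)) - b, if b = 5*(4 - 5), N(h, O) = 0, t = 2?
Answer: 8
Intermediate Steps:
b = -5 (b = 5*(-1) = -5)
T(N(t, 0)) - b = 3 - 1*(-5) = 3 + 5 = 8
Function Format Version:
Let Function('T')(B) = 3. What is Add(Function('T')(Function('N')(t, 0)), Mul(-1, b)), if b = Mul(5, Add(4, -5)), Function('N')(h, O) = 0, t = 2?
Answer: 8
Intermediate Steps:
b = -5 (b = Mul(5, -1) = -5)
Add(Function('T')(Function('N')(t, 0)), Mul(-1, b)) = Add(3, Mul(-1, -5)) = Add(3, 5) = 8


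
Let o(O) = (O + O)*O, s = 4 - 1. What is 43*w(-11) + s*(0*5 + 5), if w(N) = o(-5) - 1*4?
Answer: 1993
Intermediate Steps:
s = 3
o(O) = 2*O² (o(O) = (2*O)*O = 2*O²)
w(N) = 46 (w(N) = 2*(-5)² - 1*4 = 2*25 - 4 = 50 - 4 = 46)
43*w(-11) + s*(0*5 + 5) = 43*46 + 3*(0*5 + 5) = 1978 + 3*(0 + 5) = 1978 + 3*5 = 1978 + 15 = 1993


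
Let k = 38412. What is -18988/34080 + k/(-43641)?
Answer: -59381563/41313480 ≈ -1.4373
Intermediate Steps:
-18988/34080 + k/(-43641) = -18988/34080 + 38412/(-43641) = -18988*1/34080 + 38412*(-1/43641) = -4747/8520 - 4268/4849 = -59381563/41313480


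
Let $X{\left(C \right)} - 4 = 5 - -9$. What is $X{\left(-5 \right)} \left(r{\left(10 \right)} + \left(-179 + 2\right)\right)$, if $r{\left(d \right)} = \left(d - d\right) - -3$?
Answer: $-3132$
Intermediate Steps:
$X{\left(C \right)} = 18$ ($X{\left(C \right)} = 4 + \left(5 - -9\right) = 4 + \left(5 + 9\right) = 4 + 14 = 18$)
$r{\left(d \right)} = 3$ ($r{\left(d \right)} = 0 + 3 = 3$)
$X{\left(-5 \right)} \left(r{\left(10 \right)} + \left(-179 + 2\right)\right) = 18 \left(3 + \left(-179 + 2\right)\right) = 18 \left(3 - 177\right) = 18 \left(-174\right) = -3132$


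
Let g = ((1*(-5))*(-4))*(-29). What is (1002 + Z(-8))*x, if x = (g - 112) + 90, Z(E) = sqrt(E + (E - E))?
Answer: -603204 - 1204*I*sqrt(2) ≈ -6.032e+5 - 1702.7*I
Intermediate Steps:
g = -580 (g = -5*(-4)*(-29) = 20*(-29) = -580)
Z(E) = sqrt(E) (Z(E) = sqrt(E + 0) = sqrt(E))
x = -602 (x = (-580 - 112) + 90 = -692 + 90 = -602)
(1002 + Z(-8))*x = (1002 + sqrt(-8))*(-602) = (1002 + 2*I*sqrt(2))*(-602) = -603204 - 1204*I*sqrt(2)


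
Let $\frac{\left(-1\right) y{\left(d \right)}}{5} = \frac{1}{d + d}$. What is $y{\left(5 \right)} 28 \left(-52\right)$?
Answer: $728$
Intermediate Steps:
$y{\left(d \right)} = - \frac{5}{2 d}$ ($y{\left(d \right)} = - \frac{5}{d + d} = - \frac{5}{2 d}$)
$y{\left(5 \right)} 28 \left(-52\right) = - \frac{5}{2 \cdot 5} \cdot 28 \left(-52\right) = \left(- \frac{5}{2}\right) \frac{1}{5} \cdot 28 \left(-52\right) = \left(- \frac{1}{2}\right) 28 \left(-52\right) = \left(-14\right) \left(-52\right) = 728$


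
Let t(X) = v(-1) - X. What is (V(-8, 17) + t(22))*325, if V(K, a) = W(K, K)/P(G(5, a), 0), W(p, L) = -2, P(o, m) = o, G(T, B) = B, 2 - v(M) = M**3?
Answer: -105625/17 ≈ -6213.2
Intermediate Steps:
v(M) = 2 - M**3
V(K, a) = -2/a
t(X) = 3 - X (t(X) = (2 - 1*(-1)**3) - X = (2 - 1*(-1)) - X = (2 + 1) - X = 3 - X)
(V(-8, 17) + t(22))*325 = (-2/17 + (3 - 1*22))*325 = (-2*1/17 + (3 - 22))*325 = (-2/17 - 19)*325 = -325/17*325 = -105625/17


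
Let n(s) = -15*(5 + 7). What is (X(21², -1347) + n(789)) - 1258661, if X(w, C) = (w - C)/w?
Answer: -185049031/147 ≈ -1.2588e+6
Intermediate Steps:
n(s) = -180 (n(s) = -15*12 = -180)
X(w, C) = (w - C)/w
(X(21², -1347) + n(789)) - 1258661 = ((21² - 1*(-1347))/(21²) - 180) - 1258661 = ((441 + 1347)/441 - 180) - 1258661 = ((1/441)*1788 - 180) - 1258661 = (596/147 - 180) - 1258661 = -25864/147 - 1258661 = -185049031/147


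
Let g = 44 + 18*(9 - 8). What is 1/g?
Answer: 1/62 ≈ 0.016129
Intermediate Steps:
g = 62 (g = 44 + 18*1 = 44 + 18 = 62)
1/g = 1/62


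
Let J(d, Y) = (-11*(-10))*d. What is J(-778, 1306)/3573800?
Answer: -4279/178690 ≈ -0.023946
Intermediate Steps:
J(d, Y) = 110*d
J(-778, 1306)/3573800 = (110*(-778))/3573800 = -85580*1/3573800 = -4279/178690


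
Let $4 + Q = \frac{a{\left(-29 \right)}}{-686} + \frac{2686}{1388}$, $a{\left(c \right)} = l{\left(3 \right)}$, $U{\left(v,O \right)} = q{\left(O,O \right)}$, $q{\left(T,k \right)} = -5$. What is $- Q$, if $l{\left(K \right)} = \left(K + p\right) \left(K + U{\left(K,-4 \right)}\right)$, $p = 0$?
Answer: $\frac{489437}{238042} \approx 2.0561$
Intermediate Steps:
$U{\left(v,O \right)} = -5$
$l{\left(K \right)} = K \left(-5 + K\right)$ ($l{\left(K \right)} = \left(K + 0\right) \left(K - 5\right) = K \left(-5 + K\right)$)
$a{\left(c \right)} = -6$ ($a{\left(c \right)} = 3 \left(-5 + 3\right) = 3 \left(-2\right) = -6$)
$Q = - \frac{489437}{238042}$ ($Q = -4 + \left(- \frac{6}{-686} + \frac{2686}{1388}\right) = -4 + \left(\left(-6\right) \left(- \frac{1}{686}\right) + 2686 \cdot \frac{1}{1388}\right) = -4 + \left(\frac{3}{343} + \frac{1343}{694}\right) = -4 + \frac{462731}{238042} = - \frac{489437}{238042} \approx -2.0561$)
$- Q = \left(-1\right) \left(- \frac{489437}{238042}\right) = \frac{489437}{238042}$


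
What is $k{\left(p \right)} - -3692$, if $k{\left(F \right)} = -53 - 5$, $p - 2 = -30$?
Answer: $3634$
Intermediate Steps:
$p = -28$ ($p = 2 - 30 = -28$)
$k{\left(F \right)} = -58$ ($k{\left(F \right)} = -53 - 5 = -58$)
$k{\left(p \right)} - -3692 = -58 - -3692 = -58 + 3692 = 3634$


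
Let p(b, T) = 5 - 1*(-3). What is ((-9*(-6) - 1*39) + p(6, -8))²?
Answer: 529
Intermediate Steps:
p(b, T) = 8 (p(b, T) = 5 + 3 = 8)
((-9*(-6) - 1*39) + p(6, -8))² = ((-9*(-6) - 1*39) + 8)² = ((54 - 39) + 8)² = (15 + 8)² = 23² = 529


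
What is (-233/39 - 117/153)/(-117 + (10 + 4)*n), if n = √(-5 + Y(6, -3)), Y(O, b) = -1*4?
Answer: 4468/87567 + 62552*I/3415113 ≈ 0.051024 + 0.018316*I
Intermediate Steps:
Y(O, b) = -4
n = 3*I (n = √(-5 - 4) = √(-9) = 3*I ≈ 3.0*I)
(-233/39 - 117/153)/(-117 + (10 + 4)*n) = (-233/39 - 117/153)/(-117 + (10 + 4)*(3*I)) = (-233*1/39 - 117*1/153)/(-117 + 14*(3*I)) = (-233/39 - 13/17)/(-117 + 42*I) = -4468*(-117 - 42*I)/10245339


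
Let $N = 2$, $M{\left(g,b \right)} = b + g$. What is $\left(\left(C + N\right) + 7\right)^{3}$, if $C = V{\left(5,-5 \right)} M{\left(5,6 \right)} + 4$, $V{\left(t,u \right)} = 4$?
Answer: $185193$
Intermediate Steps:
$C = 48$ ($C = 4 \left(6 + 5\right) + 4 = 4 \cdot 11 + 4 = 44 + 4 = 48$)
$\left(\left(C + N\right) + 7\right)^{3} = \left(\left(48 + 2\right) + 7\right)^{3} = \left(50 + 7\right)^{3} = 57^{3} = 185193$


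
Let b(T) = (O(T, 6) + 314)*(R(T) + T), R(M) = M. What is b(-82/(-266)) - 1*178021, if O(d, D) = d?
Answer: -3145585623/17689 ≈ -1.7783e+5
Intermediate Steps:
b(T) = 2*T*(314 + T) (b(T) = (T + 314)*(T + T) = (314 + T)*(2*T) = 2*T*(314 + T))
b(-82/(-266)) - 1*178021 = 2*(-82/(-266))*(314 - 82/(-266)) - 1*178021 = 2*(-82*(-1/266))*(314 - 82*(-1/266)) - 178021 = 2*(41/133)*(314 + 41/133) - 178021 = 2*(41/133)*(41803/133) - 178021 = 3427846/17689 - 178021 = -3145585623/17689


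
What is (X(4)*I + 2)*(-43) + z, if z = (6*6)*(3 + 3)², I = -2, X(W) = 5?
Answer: 1640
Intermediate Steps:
z = 1296 (z = 36*6² = 36*36 = 1296)
(X(4)*I + 2)*(-43) + z = (5*(-2) + 2)*(-43) + 1296 = (-10 + 2)*(-43) + 1296 = -8*(-43) + 1296 = 344 + 1296 = 1640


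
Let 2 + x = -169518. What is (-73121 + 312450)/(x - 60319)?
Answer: -239329/229839 ≈ -1.0413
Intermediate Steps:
x = -169520 (x = -2 - 169518 = -169520)
(-73121 + 312450)/(x - 60319) = (-73121 + 312450)/(-169520 - 60319) = 239329/(-229839) = 239329*(-1/229839) = -239329/229839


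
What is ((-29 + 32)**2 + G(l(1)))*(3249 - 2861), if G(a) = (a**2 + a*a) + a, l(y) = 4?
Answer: 17460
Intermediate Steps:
G(a) = a + 2*a**2 (G(a) = (a**2 + a**2) + a = 2*a**2 + a = a + 2*a**2)
((-29 + 32)**2 + G(l(1)))*(3249 - 2861) = ((-29 + 32)**2 + 4*(1 + 2*4))*(3249 - 2861) = (3**2 + 4*(1 + 8))*388 = (9 + 4*9)*388 = (9 + 36)*388 = 45*388 = 17460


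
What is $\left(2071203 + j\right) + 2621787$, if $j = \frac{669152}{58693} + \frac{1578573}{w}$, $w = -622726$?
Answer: $\frac{3989011614078281}{849992026} \approx 4.693 \cdot 10^{6}$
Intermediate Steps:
$j = \frac{7535980541}{849992026}$ ($j = \frac{669152}{58693} + \frac{1578573}{-622726} = 669152 \cdot \frac{1}{58693} + 1578573 \left(- \frac{1}{622726}\right) = \frac{669152}{58693} - \frac{36711}{14482} = \frac{7535980541}{849992026} \approx 8.8659$)
$\left(2071203 + j\right) + 2621787 = \left(2071203 + \frac{7535980541}{849992026}\right) + 2621787 = \frac{1760513570207819}{849992026} + 2621787 = \frac{3989011614078281}{849992026}$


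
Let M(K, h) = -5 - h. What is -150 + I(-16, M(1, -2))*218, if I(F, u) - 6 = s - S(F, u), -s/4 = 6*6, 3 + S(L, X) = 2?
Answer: -30016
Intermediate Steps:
S(L, X) = -1 (S(L, X) = -3 + 2 = -1)
s = -144 (s = -24*6 = -4*36 = -144)
I(F, u) = -137 (I(F, u) = 6 + (-144 - 1*(-1)) = 6 + (-144 + 1) = 6 - 143 = -137)
-150 + I(-16, M(1, -2))*218 = -150 - 137*218 = -150 - 29866 = -30016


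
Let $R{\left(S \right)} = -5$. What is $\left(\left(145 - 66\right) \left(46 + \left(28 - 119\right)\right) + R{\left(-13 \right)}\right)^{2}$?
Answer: $12673600$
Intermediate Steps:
$\left(\left(145 - 66\right) \left(46 + \left(28 - 119\right)\right) + R{\left(-13 \right)}\right)^{2} = \left(\left(145 - 66\right) \left(46 + \left(28 - 119\right)\right) - 5\right)^{2} = \left(79 \left(46 + \left(28 - 119\right)\right) - 5\right)^{2} = \left(79 \left(46 - 91\right) - 5\right)^{2} = \left(79 \left(-45\right) - 5\right)^{2} = \left(-3555 - 5\right)^{2} = \left(-3560\right)^{2} = 12673600$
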